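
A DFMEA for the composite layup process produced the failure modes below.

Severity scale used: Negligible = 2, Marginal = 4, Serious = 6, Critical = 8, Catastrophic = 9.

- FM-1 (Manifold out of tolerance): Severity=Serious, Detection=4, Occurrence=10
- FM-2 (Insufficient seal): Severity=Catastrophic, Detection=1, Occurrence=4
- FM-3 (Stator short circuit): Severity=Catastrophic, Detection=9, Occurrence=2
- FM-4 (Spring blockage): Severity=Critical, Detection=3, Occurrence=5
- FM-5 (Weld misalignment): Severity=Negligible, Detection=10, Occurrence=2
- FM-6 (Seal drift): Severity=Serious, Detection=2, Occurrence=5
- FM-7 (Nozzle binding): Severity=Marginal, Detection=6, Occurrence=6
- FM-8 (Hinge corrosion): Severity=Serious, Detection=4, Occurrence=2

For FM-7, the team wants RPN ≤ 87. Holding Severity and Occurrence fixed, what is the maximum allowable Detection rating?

FM-7: S=4, O=6, D=6 → current RPN = 144.
Fixed product = 24. Need 24 × D ≤ 87, so D ≤ 87/24 = 3.62.
Maximum integer Detection rating = 3 (gives RPN 72; D=4 would give 96 > 87).

3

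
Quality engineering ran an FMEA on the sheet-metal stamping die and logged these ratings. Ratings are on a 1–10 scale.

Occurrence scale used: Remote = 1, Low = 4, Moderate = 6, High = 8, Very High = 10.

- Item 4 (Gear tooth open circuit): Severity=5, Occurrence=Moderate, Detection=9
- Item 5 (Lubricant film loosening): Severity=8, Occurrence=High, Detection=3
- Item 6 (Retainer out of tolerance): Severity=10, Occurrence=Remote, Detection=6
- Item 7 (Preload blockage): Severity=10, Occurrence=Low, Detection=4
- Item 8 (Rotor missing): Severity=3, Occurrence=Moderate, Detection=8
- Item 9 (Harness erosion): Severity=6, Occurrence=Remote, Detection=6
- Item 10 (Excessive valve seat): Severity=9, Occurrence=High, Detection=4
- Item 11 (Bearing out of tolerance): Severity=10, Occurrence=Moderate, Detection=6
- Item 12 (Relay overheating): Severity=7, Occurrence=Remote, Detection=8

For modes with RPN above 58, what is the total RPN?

1474

RPN = Severity × Occurrence × Detection:
  Item 4: 5 × 6 × 9 = 270
  Item 5: 8 × 8 × 3 = 192
  Item 6: 10 × 1 × 6 = 60
  Item 7: 10 × 4 × 4 = 160
  Item 8: 3 × 6 × 8 = 144
  Item 9: 6 × 1 × 6 = 36
  Item 10: 9 × 8 × 4 = 288
  Item 11: 10 × 6 × 6 = 360
  Item 12: 7 × 1 × 8 = 56
RPN > 58: Item 4 (270), Item 5 (192), Item 6 (60), Item 7 (160), Item 8 (144), Item 10 (288), Item 11 (360).
Sum: 270 + 192 + 60 + 160 + 144 + 288 + 360 = 1474.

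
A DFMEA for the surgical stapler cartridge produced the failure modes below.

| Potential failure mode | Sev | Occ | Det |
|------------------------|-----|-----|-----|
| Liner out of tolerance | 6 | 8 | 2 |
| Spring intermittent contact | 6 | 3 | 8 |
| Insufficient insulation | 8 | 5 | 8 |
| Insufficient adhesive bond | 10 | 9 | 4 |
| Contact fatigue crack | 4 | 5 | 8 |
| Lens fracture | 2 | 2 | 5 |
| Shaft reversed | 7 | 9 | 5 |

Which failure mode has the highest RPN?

Insufficient adhesive bond

RPN = Severity × Occurrence × Detection:
  Liner out of tolerance: 6 × 8 × 2 = 96
  Spring intermittent contact: 6 × 3 × 8 = 144
  Insufficient insulation: 8 × 5 × 8 = 320
  Insufficient adhesive bond: 10 × 9 × 4 = 360
  Contact fatigue crack: 4 × 5 × 8 = 160
  Lens fracture: 2 × 2 × 5 = 20
  Shaft reversed: 7 × 9 × 5 = 315
Highest RPN is 360 → Insufficient adhesive bond.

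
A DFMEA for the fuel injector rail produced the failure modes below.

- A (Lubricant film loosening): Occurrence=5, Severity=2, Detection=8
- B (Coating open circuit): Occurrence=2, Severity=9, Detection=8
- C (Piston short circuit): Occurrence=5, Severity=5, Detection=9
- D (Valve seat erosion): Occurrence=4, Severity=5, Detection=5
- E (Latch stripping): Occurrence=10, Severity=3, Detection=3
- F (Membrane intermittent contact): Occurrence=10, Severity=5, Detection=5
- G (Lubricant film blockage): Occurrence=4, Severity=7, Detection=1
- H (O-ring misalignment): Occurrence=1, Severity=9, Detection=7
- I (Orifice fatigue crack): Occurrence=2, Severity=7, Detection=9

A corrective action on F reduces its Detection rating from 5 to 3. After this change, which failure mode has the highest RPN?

C

RPN = Severity × Occurrence × Detection:
  A: 2 × 5 × 8 = 80
  B: 9 × 2 × 8 = 144
  C: 5 × 5 × 9 = 225
  D: 5 × 4 × 5 = 100
  E: 3 × 10 × 3 = 90
  F: 5 × 10 × 5 = 250
  G: 7 × 4 × 1 = 28
  H: 9 × 1 × 7 = 63
  I: 7 × 2 × 9 = 126
After action: F → 5 × 10 × 3 = 150.
Revised RPNs: C=225, F=150, B=144, I=126, D=100, E=90, A=80, H=63, G=28.
Highest is now C (225).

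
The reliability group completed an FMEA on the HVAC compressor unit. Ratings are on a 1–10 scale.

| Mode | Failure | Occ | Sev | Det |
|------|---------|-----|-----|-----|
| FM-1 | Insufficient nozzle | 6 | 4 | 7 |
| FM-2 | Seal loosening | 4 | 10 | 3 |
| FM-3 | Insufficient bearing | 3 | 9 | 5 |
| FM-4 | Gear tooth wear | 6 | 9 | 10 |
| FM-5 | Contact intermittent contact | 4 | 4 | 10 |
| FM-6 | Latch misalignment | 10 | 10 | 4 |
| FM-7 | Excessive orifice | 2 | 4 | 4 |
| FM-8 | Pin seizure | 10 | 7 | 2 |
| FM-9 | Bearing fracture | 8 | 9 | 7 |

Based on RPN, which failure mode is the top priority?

RPN = Severity × Occurrence × Detection:
  FM-1: 4 × 6 × 7 = 168
  FM-2: 10 × 4 × 3 = 120
  FM-3: 9 × 3 × 5 = 135
  FM-4: 9 × 6 × 10 = 540
  FM-5: 4 × 4 × 10 = 160
  FM-6: 10 × 10 × 4 = 400
  FM-7: 4 × 2 × 4 = 32
  FM-8: 7 × 10 × 2 = 140
  FM-9: 9 × 8 × 7 = 504
Highest RPN is 540 → FM-4.

FM-4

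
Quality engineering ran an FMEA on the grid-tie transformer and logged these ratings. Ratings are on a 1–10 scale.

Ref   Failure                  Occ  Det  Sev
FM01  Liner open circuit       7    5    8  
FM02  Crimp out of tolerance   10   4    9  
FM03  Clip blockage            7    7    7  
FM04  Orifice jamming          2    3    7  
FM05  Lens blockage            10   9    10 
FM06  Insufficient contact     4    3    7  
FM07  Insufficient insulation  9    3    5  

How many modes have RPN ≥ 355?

RPN = Severity × Occurrence × Detection:
  FM01: 8 × 7 × 5 = 280
  FM02: 9 × 10 × 4 = 360
  FM03: 7 × 7 × 7 = 343
  FM04: 7 × 2 × 3 = 42
  FM05: 10 × 10 × 9 = 900
  FM06: 7 × 4 × 3 = 84
  FM07: 5 × 9 × 3 = 135
Modes with RPN ≥ 355: FM02 (360), FM05 (900) → 2.

2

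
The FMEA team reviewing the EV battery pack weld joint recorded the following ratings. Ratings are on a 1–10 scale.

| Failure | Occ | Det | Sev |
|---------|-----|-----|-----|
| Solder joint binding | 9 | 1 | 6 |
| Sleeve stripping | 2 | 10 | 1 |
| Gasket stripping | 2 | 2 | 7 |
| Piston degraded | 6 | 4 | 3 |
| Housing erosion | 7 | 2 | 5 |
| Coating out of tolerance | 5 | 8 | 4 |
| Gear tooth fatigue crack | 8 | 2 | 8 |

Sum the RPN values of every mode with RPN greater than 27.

RPN = Severity × Occurrence × Detection:
  Solder joint binding: 6 × 9 × 1 = 54
  Sleeve stripping: 1 × 2 × 10 = 20
  Gasket stripping: 7 × 2 × 2 = 28
  Piston degraded: 3 × 6 × 4 = 72
  Housing erosion: 5 × 7 × 2 = 70
  Coating out of tolerance: 4 × 5 × 8 = 160
  Gear tooth fatigue crack: 8 × 8 × 2 = 128
RPN > 27: Solder joint binding (54), Gasket stripping (28), Piston degraded (72), Housing erosion (70), Coating out of tolerance (160), Gear tooth fatigue crack (128).
Sum: 54 + 28 + 72 + 70 + 160 + 128 = 512.

512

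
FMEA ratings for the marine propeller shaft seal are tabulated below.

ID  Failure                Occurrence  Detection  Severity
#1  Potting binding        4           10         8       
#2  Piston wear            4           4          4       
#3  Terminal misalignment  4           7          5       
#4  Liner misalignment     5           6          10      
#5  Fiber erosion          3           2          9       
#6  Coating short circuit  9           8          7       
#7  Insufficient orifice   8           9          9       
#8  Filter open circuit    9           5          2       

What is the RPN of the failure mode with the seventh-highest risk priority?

64

RPN = Severity × Occurrence × Detection:
  #1: 8 × 4 × 10 = 320
  #2: 4 × 4 × 4 = 64
  #3: 5 × 4 × 7 = 140
  #4: 10 × 5 × 6 = 300
  #5: 9 × 3 × 2 = 54
  #6: 7 × 9 × 8 = 504
  #7: 9 × 8 × 9 = 648
  #8: 2 × 9 × 5 = 90
Sorted descending: 648, 504, 320, 300, 140, 90, 64, 54.
The seventh-highest RPN is 64 (#2).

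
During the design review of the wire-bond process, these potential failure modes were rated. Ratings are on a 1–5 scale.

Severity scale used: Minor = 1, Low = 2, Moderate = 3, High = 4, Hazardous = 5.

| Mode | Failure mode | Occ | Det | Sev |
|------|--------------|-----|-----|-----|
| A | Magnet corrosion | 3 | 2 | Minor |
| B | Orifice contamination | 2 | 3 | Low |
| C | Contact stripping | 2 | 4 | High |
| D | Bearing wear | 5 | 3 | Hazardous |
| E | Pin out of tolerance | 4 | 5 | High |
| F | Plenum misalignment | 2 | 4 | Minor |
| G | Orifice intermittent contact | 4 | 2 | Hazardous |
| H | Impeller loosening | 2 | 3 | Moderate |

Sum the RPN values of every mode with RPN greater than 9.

257

RPN = Severity × Occurrence × Detection:
  A: 1 × 3 × 2 = 6
  B: 2 × 2 × 3 = 12
  C: 4 × 2 × 4 = 32
  D: 5 × 5 × 3 = 75
  E: 4 × 4 × 5 = 80
  F: 1 × 2 × 4 = 8
  G: 5 × 4 × 2 = 40
  H: 3 × 2 × 3 = 18
RPN > 9: B (12), C (32), D (75), E (80), G (40), H (18).
Sum: 12 + 32 + 75 + 80 + 40 + 18 = 257.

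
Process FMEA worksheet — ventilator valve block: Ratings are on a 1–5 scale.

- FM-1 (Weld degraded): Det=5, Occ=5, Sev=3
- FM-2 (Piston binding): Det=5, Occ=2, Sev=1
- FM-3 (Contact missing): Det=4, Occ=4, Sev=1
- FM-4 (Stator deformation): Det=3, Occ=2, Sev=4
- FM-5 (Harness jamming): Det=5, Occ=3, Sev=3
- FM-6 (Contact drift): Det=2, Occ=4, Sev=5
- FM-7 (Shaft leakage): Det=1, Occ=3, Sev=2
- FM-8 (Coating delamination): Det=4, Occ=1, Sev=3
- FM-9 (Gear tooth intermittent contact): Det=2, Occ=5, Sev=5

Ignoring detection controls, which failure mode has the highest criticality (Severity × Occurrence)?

FM-9

Criticality = Severity × Occurrence:
  FM-1: 3 × 5 = 15
  FM-2: 1 × 2 = 2
  FM-3: 1 × 4 = 4
  FM-4: 4 × 2 = 8
  FM-5: 3 × 3 = 9
  FM-6: 5 × 4 = 20
  FM-7: 2 × 3 = 6
  FM-8: 3 × 1 = 3
  FM-9: 5 × 5 = 25
Highest criticality is 25 → FM-9.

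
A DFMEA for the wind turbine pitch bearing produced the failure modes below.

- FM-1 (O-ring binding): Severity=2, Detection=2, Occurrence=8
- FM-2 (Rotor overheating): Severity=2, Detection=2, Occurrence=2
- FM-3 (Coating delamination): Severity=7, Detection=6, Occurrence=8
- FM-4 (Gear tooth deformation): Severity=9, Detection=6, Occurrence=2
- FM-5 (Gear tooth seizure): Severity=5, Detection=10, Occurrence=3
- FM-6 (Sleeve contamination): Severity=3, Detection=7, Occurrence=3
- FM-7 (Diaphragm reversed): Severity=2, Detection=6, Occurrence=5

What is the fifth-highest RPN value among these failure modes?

RPN = Severity × Occurrence × Detection:
  FM-1: 2 × 8 × 2 = 32
  FM-2: 2 × 2 × 2 = 8
  FM-3: 7 × 8 × 6 = 336
  FM-4: 9 × 2 × 6 = 108
  FM-5: 5 × 3 × 10 = 150
  FM-6: 3 × 3 × 7 = 63
  FM-7: 2 × 5 × 6 = 60
Sorted descending: 336, 150, 108, 63, 60, 32, 8.
The fifth-highest RPN is 60 (FM-7).

60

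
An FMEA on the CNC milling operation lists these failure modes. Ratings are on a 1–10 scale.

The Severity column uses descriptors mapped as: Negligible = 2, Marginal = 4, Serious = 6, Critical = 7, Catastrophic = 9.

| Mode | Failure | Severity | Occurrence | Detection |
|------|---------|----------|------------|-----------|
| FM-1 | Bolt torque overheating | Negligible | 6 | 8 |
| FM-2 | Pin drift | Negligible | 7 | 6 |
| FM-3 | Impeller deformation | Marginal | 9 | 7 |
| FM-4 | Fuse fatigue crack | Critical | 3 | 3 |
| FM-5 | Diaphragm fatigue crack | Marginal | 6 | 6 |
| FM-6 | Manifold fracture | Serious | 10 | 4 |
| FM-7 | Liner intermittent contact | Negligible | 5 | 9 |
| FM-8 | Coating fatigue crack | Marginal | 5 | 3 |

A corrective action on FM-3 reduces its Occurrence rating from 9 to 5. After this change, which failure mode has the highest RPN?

RPN = Severity × Occurrence × Detection:
  FM-1: 2 × 6 × 8 = 96
  FM-2: 2 × 7 × 6 = 84
  FM-3: 4 × 9 × 7 = 252
  FM-4: 7 × 3 × 3 = 63
  FM-5: 4 × 6 × 6 = 144
  FM-6: 6 × 10 × 4 = 240
  FM-7: 2 × 5 × 9 = 90
  FM-8: 4 × 5 × 3 = 60
After action: FM-3 → 4 × 5 × 7 = 140.
Revised RPNs: FM-6=240, FM-5=144, FM-3=140, FM-1=96, FM-7=90, FM-2=84, FM-4=63, FM-8=60.
Highest is now FM-6 (240).

FM-6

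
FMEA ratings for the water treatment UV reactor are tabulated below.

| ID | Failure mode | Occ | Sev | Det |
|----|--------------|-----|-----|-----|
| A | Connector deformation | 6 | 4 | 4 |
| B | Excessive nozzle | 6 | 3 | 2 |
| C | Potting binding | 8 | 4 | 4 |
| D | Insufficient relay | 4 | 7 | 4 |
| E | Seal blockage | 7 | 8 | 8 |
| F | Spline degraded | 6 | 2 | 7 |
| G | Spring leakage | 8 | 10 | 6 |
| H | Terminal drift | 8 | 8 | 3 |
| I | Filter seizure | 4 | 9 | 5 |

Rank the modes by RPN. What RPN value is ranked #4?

RPN = Severity × Occurrence × Detection:
  A: 4 × 6 × 4 = 96
  B: 3 × 6 × 2 = 36
  C: 4 × 8 × 4 = 128
  D: 7 × 4 × 4 = 112
  E: 8 × 7 × 8 = 448
  F: 2 × 6 × 7 = 84
  G: 10 × 8 × 6 = 480
  H: 8 × 8 × 3 = 192
  I: 9 × 4 × 5 = 180
Sorted descending: 480, 448, 192, 180, 128, 112, 96, 84, 36.
The fourth-highest RPN is 180 (I).

180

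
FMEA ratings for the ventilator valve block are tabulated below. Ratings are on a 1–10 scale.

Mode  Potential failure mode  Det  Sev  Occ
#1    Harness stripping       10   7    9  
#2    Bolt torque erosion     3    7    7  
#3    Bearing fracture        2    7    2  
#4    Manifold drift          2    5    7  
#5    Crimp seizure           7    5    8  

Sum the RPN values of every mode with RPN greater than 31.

RPN = Severity × Occurrence × Detection:
  #1: 7 × 9 × 10 = 630
  #2: 7 × 7 × 3 = 147
  #3: 7 × 2 × 2 = 28
  #4: 5 × 7 × 2 = 70
  #5: 5 × 8 × 7 = 280
RPN > 31: #1 (630), #2 (147), #4 (70), #5 (280).
Sum: 630 + 147 + 70 + 280 = 1127.

1127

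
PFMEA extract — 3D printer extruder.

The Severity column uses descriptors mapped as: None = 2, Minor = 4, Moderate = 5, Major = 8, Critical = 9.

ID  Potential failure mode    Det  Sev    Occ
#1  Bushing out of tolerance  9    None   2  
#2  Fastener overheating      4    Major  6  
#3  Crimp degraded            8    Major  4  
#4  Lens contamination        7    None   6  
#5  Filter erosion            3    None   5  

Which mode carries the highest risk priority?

#3

RPN = Severity × Occurrence × Detection:
  #1: 2 × 2 × 9 = 36
  #2: 8 × 6 × 4 = 192
  #3: 8 × 4 × 8 = 256
  #4: 2 × 6 × 7 = 84
  #5: 2 × 5 × 3 = 30
Highest RPN is 256 → #3.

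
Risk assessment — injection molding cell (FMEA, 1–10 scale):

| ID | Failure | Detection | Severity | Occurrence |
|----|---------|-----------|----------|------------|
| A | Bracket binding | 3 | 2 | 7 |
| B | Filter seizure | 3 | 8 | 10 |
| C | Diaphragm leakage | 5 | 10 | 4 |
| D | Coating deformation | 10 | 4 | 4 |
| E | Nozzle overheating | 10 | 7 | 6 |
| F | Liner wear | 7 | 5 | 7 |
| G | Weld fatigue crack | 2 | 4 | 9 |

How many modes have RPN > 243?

2

RPN = Severity × Occurrence × Detection:
  A: 2 × 7 × 3 = 42
  B: 8 × 10 × 3 = 240
  C: 10 × 4 × 5 = 200
  D: 4 × 4 × 10 = 160
  E: 7 × 6 × 10 = 420
  F: 5 × 7 × 7 = 245
  G: 4 × 9 × 2 = 72
Modes with RPN > 243: E (420), F (245) → 2.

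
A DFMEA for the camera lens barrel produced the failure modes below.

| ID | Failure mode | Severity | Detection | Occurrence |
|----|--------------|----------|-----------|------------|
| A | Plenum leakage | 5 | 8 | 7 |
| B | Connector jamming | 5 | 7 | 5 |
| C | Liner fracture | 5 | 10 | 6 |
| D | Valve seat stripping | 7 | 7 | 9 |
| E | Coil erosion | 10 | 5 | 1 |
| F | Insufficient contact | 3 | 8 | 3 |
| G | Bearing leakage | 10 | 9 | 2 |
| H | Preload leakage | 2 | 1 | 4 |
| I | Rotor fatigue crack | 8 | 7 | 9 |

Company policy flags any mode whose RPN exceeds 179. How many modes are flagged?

5

RPN = Severity × Occurrence × Detection:
  A: 5 × 7 × 8 = 280
  B: 5 × 5 × 7 = 175
  C: 5 × 6 × 10 = 300
  D: 7 × 9 × 7 = 441
  E: 10 × 1 × 5 = 50
  F: 3 × 3 × 8 = 72
  G: 10 × 2 × 9 = 180
  H: 2 × 4 × 1 = 8
  I: 8 × 9 × 7 = 504
Modes with RPN > 179: A (280), C (300), D (441), G (180), I (504) → 5.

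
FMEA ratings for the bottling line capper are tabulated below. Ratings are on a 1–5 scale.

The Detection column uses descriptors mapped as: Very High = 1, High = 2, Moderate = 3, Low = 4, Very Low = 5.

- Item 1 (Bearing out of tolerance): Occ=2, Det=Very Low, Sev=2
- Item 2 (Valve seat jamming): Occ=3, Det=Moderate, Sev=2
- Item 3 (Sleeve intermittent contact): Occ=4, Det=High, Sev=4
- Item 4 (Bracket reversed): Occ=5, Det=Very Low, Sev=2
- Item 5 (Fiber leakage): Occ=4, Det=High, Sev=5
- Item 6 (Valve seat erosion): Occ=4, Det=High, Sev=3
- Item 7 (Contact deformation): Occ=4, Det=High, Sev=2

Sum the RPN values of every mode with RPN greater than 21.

RPN = Severity × Occurrence × Detection:
  Item 1: 2 × 2 × 5 = 20
  Item 2: 2 × 3 × 3 = 18
  Item 3: 4 × 4 × 2 = 32
  Item 4: 2 × 5 × 5 = 50
  Item 5: 5 × 4 × 2 = 40
  Item 6: 3 × 4 × 2 = 24
  Item 7: 2 × 4 × 2 = 16
RPN > 21: Item 3 (32), Item 4 (50), Item 5 (40), Item 6 (24).
Sum: 32 + 50 + 40 + 24 = 146.

146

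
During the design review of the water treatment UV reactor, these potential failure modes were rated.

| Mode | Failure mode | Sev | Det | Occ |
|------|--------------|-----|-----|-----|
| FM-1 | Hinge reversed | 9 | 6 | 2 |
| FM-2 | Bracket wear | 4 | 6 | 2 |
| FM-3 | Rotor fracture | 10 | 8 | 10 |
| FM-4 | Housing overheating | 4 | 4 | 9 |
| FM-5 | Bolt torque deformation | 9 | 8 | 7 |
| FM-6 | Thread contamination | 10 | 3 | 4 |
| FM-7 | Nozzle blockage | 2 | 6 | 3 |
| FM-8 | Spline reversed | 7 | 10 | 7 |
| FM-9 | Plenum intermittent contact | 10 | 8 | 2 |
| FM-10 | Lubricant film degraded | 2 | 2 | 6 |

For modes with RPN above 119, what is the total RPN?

RPN = Severity × Occurrence × Detection:
  FM-1: 9 × 2 × 6 = 108
  FM-2: 4 × 2 × 6 = 48
  FM-3: 10 × 10 × 8 = 800
  FM-4: 4 × 9 × 4 = 144
  FM-5: 9 × 7 × 8 = 504
  FM-6: 10 × 4 × 3 = 120
  FM-7: 2 × 3 × 6 = 36
  FM-8: 7 × 7 × 10 = 490
  FM-9: 10 × 2 × 8 = 160
  FM-10: 2 × 6 × 2 = 24
RPN > 119: FM-3 (800), FM-4 (144), FM-5 (504), FM-6 (120), FM-8 (490), FM-9 (160).
Sum: 800 + 144 + 504 + 120 + 490 + 160 = 2218.

2218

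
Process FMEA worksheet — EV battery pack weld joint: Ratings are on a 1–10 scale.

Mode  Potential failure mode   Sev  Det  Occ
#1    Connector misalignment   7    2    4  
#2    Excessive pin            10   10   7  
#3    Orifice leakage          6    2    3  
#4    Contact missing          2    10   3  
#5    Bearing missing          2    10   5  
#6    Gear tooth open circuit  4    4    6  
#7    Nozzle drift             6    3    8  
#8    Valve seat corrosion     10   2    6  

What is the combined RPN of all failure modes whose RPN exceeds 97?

RPN = Severity × Occurrence × Detection:
  #1: 7 × 4 × 2 = 56
  #2: 10 × 7 × 10 = 700
  #3: 6 × 3 × 2 = 36
  #4: 2 × 3 × 10 = 60
  #5: 2 × 5 × 10 = 100
  #6: 4 × 6 × 4 = 96
  #7: 6 × 8 × 3 = 144
  #8: 10 × 6 × 2 = 120
RPN > 97: #2 (700), #5 (100), #7 (144), #8 (120).
Sum: 700 + 100 + 144 + 120 = 1064.

1064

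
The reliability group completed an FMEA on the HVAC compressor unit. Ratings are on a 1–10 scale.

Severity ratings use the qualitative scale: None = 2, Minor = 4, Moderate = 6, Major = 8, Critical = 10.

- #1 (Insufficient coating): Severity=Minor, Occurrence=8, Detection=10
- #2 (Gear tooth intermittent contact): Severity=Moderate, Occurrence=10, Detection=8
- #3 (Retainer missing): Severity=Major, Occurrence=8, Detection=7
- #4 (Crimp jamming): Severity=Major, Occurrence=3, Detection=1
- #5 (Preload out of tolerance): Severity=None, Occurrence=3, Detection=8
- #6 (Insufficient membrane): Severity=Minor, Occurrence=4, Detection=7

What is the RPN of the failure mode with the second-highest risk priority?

448

RPN = Severity × Occurrence × Detection:
  #1: 4 × 8 × 10 = 320
  #2: 6 × 10 × 8 = 480
  #3: 8 × 8 × 7 = 448
  #4: 8 × 3 × 1 = 24
  #5: 2 × 3 × 8 = 48
  #6: 4 × 4 × 7 = 112
Sorted descending: 480, 448, 320, 112, 48, 24.
The second-highest RPN is 448 (#3).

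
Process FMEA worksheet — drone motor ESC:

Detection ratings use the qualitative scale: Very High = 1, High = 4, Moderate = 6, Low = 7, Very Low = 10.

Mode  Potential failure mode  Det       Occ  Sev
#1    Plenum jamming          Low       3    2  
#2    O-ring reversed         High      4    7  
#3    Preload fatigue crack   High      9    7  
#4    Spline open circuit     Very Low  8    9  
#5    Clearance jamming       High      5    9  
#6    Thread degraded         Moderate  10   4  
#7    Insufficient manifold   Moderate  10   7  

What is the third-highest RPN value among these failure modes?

RPN = Severity × Occurrence × Detection:
  #1: 2 × 3 × 7 = 42
  #2: 7 × 4 × 4 = 112
  #3: 7 × 9 × 4 = 252
  #4: 9 × 8 × 10 = 720
  #5: 9 × 5 × 4 = 180
  #6: 4 × 10 × 6 = 240
  #7: 7 × 10 × 6 = 420
Sorted descending: 720, 420, 252, 240, 180, 112, 42.
The third-highest RPN is 252 (#3).

252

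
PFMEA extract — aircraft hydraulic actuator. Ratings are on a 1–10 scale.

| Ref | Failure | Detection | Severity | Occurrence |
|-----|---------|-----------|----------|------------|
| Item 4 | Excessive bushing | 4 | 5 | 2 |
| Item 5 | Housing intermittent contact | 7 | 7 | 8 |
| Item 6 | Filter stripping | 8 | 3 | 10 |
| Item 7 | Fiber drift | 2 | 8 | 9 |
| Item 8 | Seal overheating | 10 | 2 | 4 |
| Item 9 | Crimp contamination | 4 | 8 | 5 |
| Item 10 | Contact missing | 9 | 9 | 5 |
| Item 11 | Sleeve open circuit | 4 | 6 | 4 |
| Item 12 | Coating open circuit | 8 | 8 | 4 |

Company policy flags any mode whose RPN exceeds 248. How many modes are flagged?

RPN = Severity × Occurrence × Detection:
  Item 4: 5 × 2 × 4 = 40
  Item 5: 7 × 8 × 7 = 392
  Item 6: 3 × 10 × 8 = 240
  Item 7: 8 × 9 × 2 = 144
  Item 8: 2 × 4 × 10 = 80
  Item 9: 8 × 5 × 4 = 160
  Item 10: 9 × 5 × 9 = 405
  Item 11: 6 × 4 × 4 = 96
  Item 12: 8 × 4 × 8 = 256
Modes with RPN > 248: Item 5 (392), Item 10 (405), Item 12 (256) → 3.

3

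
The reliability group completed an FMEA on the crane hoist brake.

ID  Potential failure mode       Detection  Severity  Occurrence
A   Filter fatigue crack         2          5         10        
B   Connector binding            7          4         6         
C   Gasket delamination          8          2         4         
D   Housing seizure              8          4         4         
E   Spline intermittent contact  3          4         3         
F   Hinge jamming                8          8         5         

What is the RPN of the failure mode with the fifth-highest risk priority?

RPN = Severity × Occurrence × Detection:
  A: 5 × 10 × 2 = 100
  B: 4 × 6 × 7 = 168
  C: 2 × 4 × 8 = 64
  D: 4 × 4 × 8 = 128
  E: 4 × 3 × 3 = 36
  F: 8 × 5 × 8 = 320
Sorted descending: 320, 168, 128, 100, 64, 36.
The fifth-highest RPN is 64 (C).

64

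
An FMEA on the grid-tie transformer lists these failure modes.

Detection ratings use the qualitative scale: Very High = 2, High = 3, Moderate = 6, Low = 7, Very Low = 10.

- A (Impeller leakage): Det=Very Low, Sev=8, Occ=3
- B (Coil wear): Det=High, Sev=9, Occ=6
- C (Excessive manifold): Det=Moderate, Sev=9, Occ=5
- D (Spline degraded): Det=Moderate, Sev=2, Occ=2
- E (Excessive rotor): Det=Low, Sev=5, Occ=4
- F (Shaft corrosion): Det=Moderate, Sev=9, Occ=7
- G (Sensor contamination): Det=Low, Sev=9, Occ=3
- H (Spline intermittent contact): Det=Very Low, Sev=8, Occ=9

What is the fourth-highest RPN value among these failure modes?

240

RPN = Severity × Occurrence × Detection:
  A: 8 × 3 × 10 = 240
  B: 9 × 6 × 3 = 162
  C: 9 × 5 × 6 = 270
  D: 2 × 2 × 6 = 24
  E: 5 × 4 × 7 = 140
  F: 9 × 7 × 6 = 378
  G: 9 × 3 × 7 = 189
  H: 8 × 9 × 10 = 720
Sorted descending: 720, 378, 270, 240, 189, 162, 140, 24.
The fourth-highest RPN is 240 (A).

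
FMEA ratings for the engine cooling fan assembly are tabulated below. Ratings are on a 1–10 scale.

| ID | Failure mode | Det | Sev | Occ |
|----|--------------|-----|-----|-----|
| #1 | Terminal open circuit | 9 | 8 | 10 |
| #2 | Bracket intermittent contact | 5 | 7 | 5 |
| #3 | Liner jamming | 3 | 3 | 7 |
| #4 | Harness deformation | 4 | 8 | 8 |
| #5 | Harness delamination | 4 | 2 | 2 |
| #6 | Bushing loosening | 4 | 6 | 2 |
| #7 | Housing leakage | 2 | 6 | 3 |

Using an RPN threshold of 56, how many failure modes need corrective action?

RPN = Severity × Occurrence × Detection:
  #1: 8 × 10 × 9 = 720
  #2: 7 × 5 × 5 = 175
  #3: 3 × 7 × 3 = 63
  #4: 8 × 8 × 4 = 256
  #5: 2 × 2 × 4 = 16
  #6: 6 × 2 × 4 = 48
  #7: 6 × 3 × 2 = 36
Modes with RPN ≥ 56: #1 (720), #2 (175), #3 (63), #4 (256) → 4.

4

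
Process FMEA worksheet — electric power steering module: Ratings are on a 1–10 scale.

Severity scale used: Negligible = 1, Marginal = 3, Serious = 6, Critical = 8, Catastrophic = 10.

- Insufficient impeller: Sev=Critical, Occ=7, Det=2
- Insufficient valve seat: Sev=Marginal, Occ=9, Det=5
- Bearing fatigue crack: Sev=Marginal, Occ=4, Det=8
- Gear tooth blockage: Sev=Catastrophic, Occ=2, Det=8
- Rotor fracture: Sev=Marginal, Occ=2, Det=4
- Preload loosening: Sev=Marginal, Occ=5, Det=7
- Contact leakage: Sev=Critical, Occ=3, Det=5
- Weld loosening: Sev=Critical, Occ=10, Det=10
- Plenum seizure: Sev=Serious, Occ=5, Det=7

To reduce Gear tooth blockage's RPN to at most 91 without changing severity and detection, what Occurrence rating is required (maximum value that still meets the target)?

1

Gear tooth blockage: S=10, O=2, D=8 → current RPN = 160.
Fixed product = 80. Need 80 × O ≤ 91, so O ≤ 91/80 = 1.14.
Maximum integer Occurrence rating = 1 (gives RPN 80; O=2 would give 160 > 91).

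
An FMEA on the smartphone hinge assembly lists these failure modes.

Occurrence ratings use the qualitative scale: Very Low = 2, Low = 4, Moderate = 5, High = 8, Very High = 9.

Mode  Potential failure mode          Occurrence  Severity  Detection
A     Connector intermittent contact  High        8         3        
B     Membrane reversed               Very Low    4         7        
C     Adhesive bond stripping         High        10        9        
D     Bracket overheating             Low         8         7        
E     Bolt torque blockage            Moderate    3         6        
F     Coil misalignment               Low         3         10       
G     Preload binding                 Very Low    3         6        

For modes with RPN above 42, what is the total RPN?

RPN = Severity × Occurrence × Detection:
  A: 8 × 8 × 3 = 192
  B: 4 × 2 × 7 = 56
  C: 10 × 8 × 9 = 720
  D: 8 × 4 × 7 = 224
  E: 3 × 5 × 6 = 90
  F: 3 × 4 × 10 = 120
  G: 3 × 2 × 6 = 36
RPN > 42: A (192), B (56), C (720), D (224), E (90), F (120).
Sum: 192 + 56 + 720 + 224 + 90 + 120 = 1402.

1402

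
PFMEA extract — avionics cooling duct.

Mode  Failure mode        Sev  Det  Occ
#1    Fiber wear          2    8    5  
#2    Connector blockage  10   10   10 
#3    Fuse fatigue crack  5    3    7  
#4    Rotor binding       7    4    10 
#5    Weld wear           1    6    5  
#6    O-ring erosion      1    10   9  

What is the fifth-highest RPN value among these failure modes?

RPN = Severity × Occurrence × Detection:
  #1: 2 × 5 × 8 = 80
  #2: 10 × 10 × 10 = 1000
  #3: 5 × 7 × 3 = 105
  #4: 7 × 10 × 4 = 280
  #5: 1 × 5 × 6 = 30
  #6: 1 × 9 × 10 = 90
Sorted descending: 1000, 280, 105, 90, 80, 30.
The fifth-highest RPN is 80 (#1).

80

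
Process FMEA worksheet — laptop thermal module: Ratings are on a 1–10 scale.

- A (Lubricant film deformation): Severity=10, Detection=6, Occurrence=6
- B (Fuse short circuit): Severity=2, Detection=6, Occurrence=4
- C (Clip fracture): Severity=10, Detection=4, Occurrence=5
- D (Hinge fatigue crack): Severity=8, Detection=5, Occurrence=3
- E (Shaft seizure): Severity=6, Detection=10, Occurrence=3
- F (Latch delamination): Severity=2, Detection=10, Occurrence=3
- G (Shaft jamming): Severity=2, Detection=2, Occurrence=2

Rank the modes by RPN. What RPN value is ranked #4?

RPN = Severity × Occurrence × Detection:
  A: 10 × 6 × 6 = 360
  B: 2 × 4 × 6 = 48
  C: 10 × 5 × 4 = 200
  D: 8 × 3 × 5 = 120
  E: 6 × 3 × 10 = 180
  F: 2 × 3 × 10 = 60
  G: 2 × 2 × 2 = 8
Sorted descending: 360, 200, 180, 120, 60, 48, 8.
The fourth-highest RPN is 120 (D).

120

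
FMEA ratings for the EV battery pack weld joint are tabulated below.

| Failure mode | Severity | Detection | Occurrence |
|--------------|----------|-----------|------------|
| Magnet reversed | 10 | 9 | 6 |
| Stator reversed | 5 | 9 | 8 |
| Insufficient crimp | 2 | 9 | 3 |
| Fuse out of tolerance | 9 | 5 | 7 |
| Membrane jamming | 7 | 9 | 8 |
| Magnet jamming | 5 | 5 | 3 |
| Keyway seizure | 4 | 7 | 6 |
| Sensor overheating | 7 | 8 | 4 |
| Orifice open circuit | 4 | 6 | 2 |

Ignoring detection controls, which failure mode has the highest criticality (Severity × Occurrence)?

Criticality = Severity × Occurrence:
  Magnet reversed: 10 × 6 = 60
  Stator reversed: 5 × 8 = 40
  Insufficient crimp: 2 × 3 = 6
  Fuse out of tolerance: 9 × 7 = 63
  Membrane jamming: 7 × 8 = 56
  Magnet jamming: 5 × 3 = 15
  Keyway seizure: 4 × 6 = 24
  Sensor overheating: 7 × 4 = 28
  Orifice open circuit: 4 × 2 = 8
Highest criticality is 63 → Fuse out of tolerance.

Fuse out of tolerance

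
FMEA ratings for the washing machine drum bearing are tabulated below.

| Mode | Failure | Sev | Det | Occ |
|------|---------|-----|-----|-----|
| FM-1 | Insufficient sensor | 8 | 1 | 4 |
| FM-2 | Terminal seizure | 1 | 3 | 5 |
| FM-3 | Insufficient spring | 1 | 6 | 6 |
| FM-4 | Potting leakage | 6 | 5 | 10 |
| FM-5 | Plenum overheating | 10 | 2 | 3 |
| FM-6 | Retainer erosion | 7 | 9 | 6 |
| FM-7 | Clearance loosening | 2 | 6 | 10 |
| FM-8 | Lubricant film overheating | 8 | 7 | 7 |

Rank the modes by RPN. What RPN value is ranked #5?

60

RPN = Severity × Occurrence × Detection:
  FM-1: 8 × 4 × 1 = 32
  FM-2: 1 × 5 × 3 = 15
  FM-3: 1 × 6 × 6 = 36
  FM-4: 6 × 10 × 5 = 300
  FM-5: 10 × 3 × 2 = 60
  FM-6: 7 × 6 × 9 = 378
  FM-7: 2 × 10 × 6 = 120
  FM-8: 8 × 7 × 7 = 392
Sorted descending: 392, 378, 300, 120, 60, 36, 32, 15.
The fifth-highest RPN is 60 (FM-5).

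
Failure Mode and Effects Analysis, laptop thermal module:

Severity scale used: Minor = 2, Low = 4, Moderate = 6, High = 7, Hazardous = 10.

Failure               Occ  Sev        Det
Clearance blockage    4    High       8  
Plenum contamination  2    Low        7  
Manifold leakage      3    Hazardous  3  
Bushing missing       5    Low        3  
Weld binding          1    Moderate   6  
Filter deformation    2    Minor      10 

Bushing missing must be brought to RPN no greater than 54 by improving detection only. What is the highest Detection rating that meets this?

Bushing missing: S=4, O=5, D=3 → current RPN = 60.
Fixed product = 20. Need 20 × D ≤ 54, so D ≤ 54/20 = 2.70.
Maximum integer Detection rating = 2 (gives RPN 40; D=3 would give 60 > 54).

2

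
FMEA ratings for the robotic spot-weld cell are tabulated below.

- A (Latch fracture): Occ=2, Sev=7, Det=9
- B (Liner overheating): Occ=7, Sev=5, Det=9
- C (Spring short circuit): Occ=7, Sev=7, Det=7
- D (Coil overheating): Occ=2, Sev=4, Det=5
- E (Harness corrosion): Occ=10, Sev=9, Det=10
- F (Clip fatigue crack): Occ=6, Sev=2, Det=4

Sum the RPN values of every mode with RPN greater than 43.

RPN = Severity × Occurrence × Detection:
  A: 7 × 2 × 9 = 126
  B: 5 × 7 × 9 = 315
  C: 7 × 7 × 7 = 343
  D: 4 × 2 × 5 = 40
  E: 9 × 10 × 10 = 900
  F: 2 × 6 × 4 = 48
RPN > 43: A (126), B (315), C (343), E (900), F (48).
Sum: 126 + 315 + 343 + 900 + 48 = 1732.

1732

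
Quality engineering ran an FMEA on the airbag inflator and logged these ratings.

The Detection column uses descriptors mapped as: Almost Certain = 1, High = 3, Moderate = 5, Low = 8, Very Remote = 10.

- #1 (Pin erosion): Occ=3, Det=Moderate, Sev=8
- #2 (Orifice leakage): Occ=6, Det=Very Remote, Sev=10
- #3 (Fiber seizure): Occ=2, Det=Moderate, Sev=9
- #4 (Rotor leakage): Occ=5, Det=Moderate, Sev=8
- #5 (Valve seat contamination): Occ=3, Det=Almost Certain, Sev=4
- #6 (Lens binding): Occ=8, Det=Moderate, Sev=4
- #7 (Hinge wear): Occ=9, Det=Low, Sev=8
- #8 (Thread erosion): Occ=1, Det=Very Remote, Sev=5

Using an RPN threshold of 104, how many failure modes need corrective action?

RPN = Severity × Occurrence × Detection:
  #1: 8 × 3 × 5 = 120
  #2: 10 × 6 × 10 = 600
  #3: 9 × 2 × 5 = 90
  #4: 8 × 5 × 5 = 200
  #5: 4 × 3 × 1 = 12
  #6: 4 × 8 × 5 = 160
  #7: 8 × 9 × 8 = 576
  #8: 5 × 1 × 10 = 50
Modes with RPN ≥ 104: #1 (120), #2 (600), #4 (200), #6 (160), #7 (576) → 5.

5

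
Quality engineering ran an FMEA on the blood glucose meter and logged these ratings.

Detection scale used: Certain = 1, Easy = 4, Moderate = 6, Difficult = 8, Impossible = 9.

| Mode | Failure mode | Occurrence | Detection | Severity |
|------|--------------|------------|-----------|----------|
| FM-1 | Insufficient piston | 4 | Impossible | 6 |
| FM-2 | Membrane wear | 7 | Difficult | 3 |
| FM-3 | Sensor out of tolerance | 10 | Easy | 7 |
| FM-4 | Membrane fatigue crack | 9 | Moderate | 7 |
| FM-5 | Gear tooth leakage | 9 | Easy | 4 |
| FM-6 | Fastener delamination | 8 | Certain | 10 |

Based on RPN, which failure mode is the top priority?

FM-4

RPN = Severity × Occurrence × Detection:
  FM-1: 6 × 4 × 9 = 216
  FM-2: 3 × 7 × 8 = 168
  FM-3: 7 × 10 × 4 = 280
  FM-4: 7 × 9 × 6 = 378
  FM-5: 4 × 9 × 4 = 144
  FM-6: 10 × 8 × 1 = 80
Highest RPN is 378 → FM-4.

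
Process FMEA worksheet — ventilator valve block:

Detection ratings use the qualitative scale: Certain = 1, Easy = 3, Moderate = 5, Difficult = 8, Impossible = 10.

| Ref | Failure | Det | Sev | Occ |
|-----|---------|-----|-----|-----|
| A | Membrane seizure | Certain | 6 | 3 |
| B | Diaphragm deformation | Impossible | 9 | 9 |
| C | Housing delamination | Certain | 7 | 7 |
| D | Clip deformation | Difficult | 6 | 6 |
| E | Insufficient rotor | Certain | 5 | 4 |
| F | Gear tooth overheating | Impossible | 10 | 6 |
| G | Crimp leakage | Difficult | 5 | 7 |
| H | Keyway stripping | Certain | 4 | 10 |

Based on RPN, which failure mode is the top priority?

RPN = Severity × Occurrence × Detection:
  A: 6 × 3 × 1 = 18
  B: 9 × 9 × 10 = 810
  C: 7 × 7 × 1 = 49
  D: 6 × 6 × 8 = 288
  E: 5 × 4 × 1 = 20
  F: 10 × 6 × 10 = 600
  G: 5 × 7 × 8 = 280
  H: 4 × 10 × 1 = 40
Highest RPN is 810 → B.

B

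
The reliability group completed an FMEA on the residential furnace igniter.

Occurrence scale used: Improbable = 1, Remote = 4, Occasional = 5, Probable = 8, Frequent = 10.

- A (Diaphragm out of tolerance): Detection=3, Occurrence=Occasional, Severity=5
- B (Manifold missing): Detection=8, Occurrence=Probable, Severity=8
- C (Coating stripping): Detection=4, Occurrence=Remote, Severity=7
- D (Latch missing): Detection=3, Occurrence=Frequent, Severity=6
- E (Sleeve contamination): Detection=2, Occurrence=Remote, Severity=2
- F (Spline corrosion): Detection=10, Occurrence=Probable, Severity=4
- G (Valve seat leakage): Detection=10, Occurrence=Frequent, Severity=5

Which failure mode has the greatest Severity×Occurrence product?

Criticality = Severity × Occurrence:
  A: 5 × 5 = 25
  B: 8 × 8 = 64
  C: 7 × 4 = 28
  D: 6 × 10 = 60
  E: 2 × 4 = 8
  F: 4 × 8 = 32
  G: 5 × 10 = 50
Highest criticality is 64 → B.

B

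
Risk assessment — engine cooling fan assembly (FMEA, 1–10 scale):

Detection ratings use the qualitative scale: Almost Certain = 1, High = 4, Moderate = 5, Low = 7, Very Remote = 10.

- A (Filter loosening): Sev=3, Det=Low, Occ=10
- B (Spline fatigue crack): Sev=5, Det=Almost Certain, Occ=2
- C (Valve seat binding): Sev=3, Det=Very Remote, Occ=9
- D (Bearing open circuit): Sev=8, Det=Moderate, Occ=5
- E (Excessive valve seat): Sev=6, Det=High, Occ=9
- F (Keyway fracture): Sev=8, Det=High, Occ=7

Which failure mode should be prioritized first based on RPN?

C

RPN = Severity × Occurrence × Detection:
  A: 3 × 10 × 7 = 210
  B: 5 × 2 × 1 = 10
  C: 3 × 9 × 10 = 270
  D: 8 × 5 × 5 = 200
  E: 6 × 9 × 4 = 216
  F: 8 × 7 × 4 = 224
Highest RPN is 270 → C.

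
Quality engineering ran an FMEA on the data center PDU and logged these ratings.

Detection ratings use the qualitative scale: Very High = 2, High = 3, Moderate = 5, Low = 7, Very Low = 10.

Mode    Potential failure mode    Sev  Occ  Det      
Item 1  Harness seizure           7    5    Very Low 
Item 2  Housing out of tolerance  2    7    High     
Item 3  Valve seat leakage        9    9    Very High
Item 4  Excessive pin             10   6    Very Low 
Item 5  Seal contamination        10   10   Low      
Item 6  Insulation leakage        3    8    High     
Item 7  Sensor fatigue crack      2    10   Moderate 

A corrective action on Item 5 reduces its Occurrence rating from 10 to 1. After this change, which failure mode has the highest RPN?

RPN = Severity × Occurrence × Detection:
  Item 1: 7 × 5 × 10 = 350
  Item 2: 2 × 7 × 3 = 42
  Item 3: 9 × 9 × 2 = 162
  Item 4: 10 × 6 × 10 = 600
  Item 5: 10 × 10 × 7 = 700
  Item 6: 3 × 8 × 3 = 72
  Item 7: 2 × 10 × 5 = 100
After action: Item 5 → 10 × 1 × 7 = 70.
Revised RPNs: Item 4=600, Item 1=350, Item 3=162, Item 7=100, Item 6=72, Item 5=70, Item 2=42.
Highest is now Item 4 (600).

Item 4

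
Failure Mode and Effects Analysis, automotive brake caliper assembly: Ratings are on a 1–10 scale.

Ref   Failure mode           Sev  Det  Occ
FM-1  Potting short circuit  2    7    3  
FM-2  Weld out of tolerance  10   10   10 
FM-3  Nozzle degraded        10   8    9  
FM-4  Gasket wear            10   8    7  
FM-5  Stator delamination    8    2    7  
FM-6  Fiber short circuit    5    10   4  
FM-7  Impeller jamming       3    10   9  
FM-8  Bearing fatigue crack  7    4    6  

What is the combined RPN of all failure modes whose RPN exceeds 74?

RPN = Severity × Occurrence × Detection:
  FM-1: 2 × 3 × 7 = 42
  FM-2: 10 × 10 × 10 = 1000
  FM-3: 10 × 9 × 8 = 720
  FM-4: 10 × 7 × 8 = 560
  FM-5: 8 × 7 × 2 = 112
  FM-6: 5 × 4 × 10 = 200
  FM-7: 3 × 9 × 10 = 270
  FM-8: 7 × 6 × 4 = 168
RPN > 74: FM-2 (1000), FM-3 (720), FM-4 (560), FM-5 (112), FM-6 (200), FM-7 (270), FM-8 (168).
Sum: 1000 + 720 + 560 + 112 + 200 + 270 + 168 = 3030.

3030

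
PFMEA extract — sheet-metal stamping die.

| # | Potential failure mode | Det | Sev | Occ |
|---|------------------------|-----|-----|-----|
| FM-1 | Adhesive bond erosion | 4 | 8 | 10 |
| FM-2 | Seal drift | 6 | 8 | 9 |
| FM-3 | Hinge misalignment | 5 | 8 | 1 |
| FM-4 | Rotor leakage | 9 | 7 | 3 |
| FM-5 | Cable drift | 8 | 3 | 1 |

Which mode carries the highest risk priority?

RPN = Severity × Occurrence × Detection:
  FM-1: 8 × 10 × 4 = 320
  FM-2: 8 × 9 × 6 = 432
  FM-3: 8 × 1 × 5 = 40
  FM-4: 7 × 3 × 9 = 189
  FM-5: 3 × 1 × 8 = 24
Highest RPN is 432 → FM-2.

FM-2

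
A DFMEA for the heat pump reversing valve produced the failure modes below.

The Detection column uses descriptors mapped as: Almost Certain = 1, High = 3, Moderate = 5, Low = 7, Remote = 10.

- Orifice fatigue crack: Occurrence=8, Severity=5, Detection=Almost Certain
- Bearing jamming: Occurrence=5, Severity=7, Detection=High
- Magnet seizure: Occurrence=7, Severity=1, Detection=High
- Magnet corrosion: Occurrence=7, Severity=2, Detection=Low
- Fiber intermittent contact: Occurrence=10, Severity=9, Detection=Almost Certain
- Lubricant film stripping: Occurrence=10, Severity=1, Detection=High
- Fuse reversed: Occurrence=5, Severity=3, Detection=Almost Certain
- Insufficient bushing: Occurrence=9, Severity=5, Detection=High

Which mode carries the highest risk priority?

RPN = Severity × Occurrence × Detection:
  Orifice fatigue crack: 5 × 8 × 1 = 40
  Bearing jamming: 7 × 5 × 3 = 105
  Magnet seizure: 1 × 7 × 3 = 21
  Magnet corrosion: 2 × 7 × 7 = 98
  Fiber intermittent contact: 9 × 10 × 1 = 90
  Lubricant film stripping: 1 × 10 × 3 = 30
  Fuse reversed: 3 × 5 × 1 = 15
  Insufficient bushing: 5 × 9 × 3 = 135
Highest RPN is 135 → Insufficient bushing.

Insufficient bushing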